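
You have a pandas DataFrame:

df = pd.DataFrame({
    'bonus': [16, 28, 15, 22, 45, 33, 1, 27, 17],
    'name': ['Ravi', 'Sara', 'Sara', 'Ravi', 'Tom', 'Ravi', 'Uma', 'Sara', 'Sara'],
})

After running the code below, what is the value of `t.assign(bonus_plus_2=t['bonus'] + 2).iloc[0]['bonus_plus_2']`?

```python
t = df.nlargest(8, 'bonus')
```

47

take 8 rows with largest bonus:
   bonus  name
4     45   Tom
5     33  Ravi
1     28  Sara
7     27  Sara
3     22  Ravi
8     17  Sara
0     16  Ravi
2     15  Sara
add column bonus_plus_2 = t['bonus'] + 2:
   bonus  name  bonus_plus_2
4     45   Tom            47
5     33  Ravi            35
1     28  Sara            30
7     27  Sara            29
3     22  Ravi            24
8     17  Sara            19
0     16  Ravi            18
2     15  Sara            17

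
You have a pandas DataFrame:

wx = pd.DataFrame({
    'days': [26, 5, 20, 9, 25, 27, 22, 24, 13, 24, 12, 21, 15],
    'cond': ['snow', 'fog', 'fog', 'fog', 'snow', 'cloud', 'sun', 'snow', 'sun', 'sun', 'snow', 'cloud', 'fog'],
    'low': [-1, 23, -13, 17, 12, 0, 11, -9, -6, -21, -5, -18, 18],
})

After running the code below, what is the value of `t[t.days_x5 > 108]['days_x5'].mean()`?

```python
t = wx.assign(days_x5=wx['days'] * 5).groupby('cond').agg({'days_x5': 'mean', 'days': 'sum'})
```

add column days_x5 = wx['days'] * 5:
    days   cond  low  days_x5
0     26   snow   -1      130
1      5    fog   23       25
2     20    fog  -13      100
3      9    fog   17       45
4     25   snow   12      125
5     27  cloud    0      135
6     22    sun   11      110
7     24   snow   -9      120
8     13    sun   -6       65
9     24    sun  -21      120
10    12   snow   -5       60
11    21  cloud  -18      105
12    15    fog   18       75
group by cond: mean(days_x5), sum(days):
          days_x5  days
cond                   
cloud  120.000000    48
fog     61.250000    49
snow   108.750000    87
sun     98.333333    59
filter rows where days_x5 > 108:
       days_x5  days
cond                
cloud   120.00    48
snow    108.75    87

114.375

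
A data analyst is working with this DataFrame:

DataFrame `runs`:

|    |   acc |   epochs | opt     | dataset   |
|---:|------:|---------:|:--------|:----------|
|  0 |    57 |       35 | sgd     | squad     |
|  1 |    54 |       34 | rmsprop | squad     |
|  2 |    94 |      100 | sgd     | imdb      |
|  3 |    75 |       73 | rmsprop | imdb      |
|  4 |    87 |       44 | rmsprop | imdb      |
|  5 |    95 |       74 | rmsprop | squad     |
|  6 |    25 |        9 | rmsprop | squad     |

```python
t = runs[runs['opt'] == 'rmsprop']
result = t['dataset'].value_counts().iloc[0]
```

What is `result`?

3

filter rows where opt == 'rmsprop':
   acc  epochs      opt dataset
1   54      34  rmsprop   squad
3   75      73  rmsprop    imdb
4   87      44  rmsprop    imdb
5   95      74  rmsprop   squad
6   25       9  rmsprop   squad
value_counts of dataset:
dataset
squad    3
imdb     2
Name: count, dtype: int64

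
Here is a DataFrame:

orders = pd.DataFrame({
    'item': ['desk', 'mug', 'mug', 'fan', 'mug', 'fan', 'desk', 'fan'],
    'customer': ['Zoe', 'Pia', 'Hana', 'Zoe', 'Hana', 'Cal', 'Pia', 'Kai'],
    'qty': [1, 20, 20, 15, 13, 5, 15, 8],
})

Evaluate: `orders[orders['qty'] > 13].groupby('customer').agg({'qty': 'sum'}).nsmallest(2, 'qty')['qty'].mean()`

17.5

filter rows where qty > 13:
   item customer  qty
1   mug      Pia   20
2   mug     Hana   20
3   fan      Zoe   15
6  desk      Pia   15
group by customer, sum of qty:
          qty
customer     
Hana       20
Pia        35
Zoe        15
take 2 rows with smallest qty:
          qty
customer     
Zoe        15
Hana       20
Reading off the mean of column 'qty', we get 17.5.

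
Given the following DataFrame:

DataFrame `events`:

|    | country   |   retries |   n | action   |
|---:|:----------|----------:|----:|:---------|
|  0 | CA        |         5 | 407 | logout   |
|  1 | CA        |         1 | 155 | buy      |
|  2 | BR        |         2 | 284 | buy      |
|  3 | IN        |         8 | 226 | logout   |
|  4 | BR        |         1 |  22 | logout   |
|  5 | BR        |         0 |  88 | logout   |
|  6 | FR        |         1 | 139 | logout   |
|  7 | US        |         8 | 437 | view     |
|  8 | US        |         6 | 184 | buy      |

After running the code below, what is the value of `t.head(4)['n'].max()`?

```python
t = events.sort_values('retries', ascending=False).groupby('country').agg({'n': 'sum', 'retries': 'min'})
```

sort by retries descending:
  country  retries    n  action
3      IN        8  226  logout
7      US        8  437    view
8      US        6  184     buy
0      CA        5  407  logout
2      BR        2  284     buy
1      CA        1  155     buy
4      BR        1   22  logout
6      FR        1  139  logout
5      BR        0   88  logout
group by country: sum(n), min(retries):
           n  retries
country              
BR       394        0
CA       562        1
FR       139        1
IN       226        8
US       621        6
take first 4 rows:
           n  retries
country              
BR       394        0
CA       562        1
FR       139        1
IN       226        8
max of column 'n' → 562

562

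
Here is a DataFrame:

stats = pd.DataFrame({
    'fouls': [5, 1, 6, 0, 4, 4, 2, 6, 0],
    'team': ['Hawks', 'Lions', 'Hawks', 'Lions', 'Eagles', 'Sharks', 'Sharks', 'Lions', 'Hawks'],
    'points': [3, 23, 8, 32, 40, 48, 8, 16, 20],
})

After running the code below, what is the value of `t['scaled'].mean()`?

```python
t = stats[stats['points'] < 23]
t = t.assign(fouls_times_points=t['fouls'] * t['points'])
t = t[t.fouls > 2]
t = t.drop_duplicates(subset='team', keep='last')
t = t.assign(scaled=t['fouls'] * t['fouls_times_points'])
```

432.0

filter rows where points < 23:
   fouls    team  points
0      5   Hawks       3
2      6   Hawks       8
6      2  Sharks       8
7      6   Lions      16
8      0   Hawks      20
add column fouls_times_points = t['fouls'] * t['points']:
   fouls    team  points  fouls_times_points
0      5   Hawks       3                  15
2      6   Hawks       8                  48
6      2  Sharks       8                  16
7      6   Lions      16                  96
8      0   Hawks      20                   0
filter rows where fouls > 2:
   fouls   team  points  fouls_times_points
0      5  Hawks       3                  15
2      6  Hawks       8                  48
7      6  Lions      16                  96
drop duplicate team (keep=last):
   fouls   team  points  fouls_times_points
2      6  Hawks       8                  48
7      6  Lions      16                  96
add column scaled = t['fouls'] * t['fouls_times_points']:
   fouls   team  points  fouls_times_points  scaled
2      6  Hawks       8                  48     288
7      6  Lions      16                  96     576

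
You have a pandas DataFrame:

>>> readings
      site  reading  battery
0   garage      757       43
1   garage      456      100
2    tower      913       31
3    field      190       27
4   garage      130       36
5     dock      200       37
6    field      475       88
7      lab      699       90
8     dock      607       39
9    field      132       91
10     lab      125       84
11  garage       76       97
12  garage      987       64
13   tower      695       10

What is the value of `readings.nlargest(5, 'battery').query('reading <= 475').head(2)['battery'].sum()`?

197

take 5 rows with largest battery:
      site  reading  battery
1   garage      456      100
11  garage       76       97
9    field      132       91
7      lab      699       90
6    field      475       88
filter rows where reading <= 475:
      site  reading  battery
1   garage      456      100
11  garage       76       97
9    field      132       91
6    field      475       88
take first 2 rows:
      site  reading  battery
1   garage      456      100
11  garage       76       97
The sum of column 'battery' is 197.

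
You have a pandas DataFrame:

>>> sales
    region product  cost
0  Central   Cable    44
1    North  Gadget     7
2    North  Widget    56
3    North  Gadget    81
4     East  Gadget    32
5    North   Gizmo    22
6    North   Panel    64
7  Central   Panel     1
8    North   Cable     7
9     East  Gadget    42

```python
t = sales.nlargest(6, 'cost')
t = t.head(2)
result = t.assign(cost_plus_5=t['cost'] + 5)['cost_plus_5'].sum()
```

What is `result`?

155

take 6 rows with largest cost:
    region product  cost
3    North  Gadget    81
6    North   Panel    64
2    North  Widget    56
0  Central   Cable    44
9     East  Gadget    42
4     East  Gadget    32
take first 2 rows:
  region product  cost
3  North  Gadget    81
6  North   Panel    64
add column cost_plus_5 = t['cost'] + 5:
  region product  cost  cost_plus_5
3  North  Gadget    81           86
6  North   Panel    64           69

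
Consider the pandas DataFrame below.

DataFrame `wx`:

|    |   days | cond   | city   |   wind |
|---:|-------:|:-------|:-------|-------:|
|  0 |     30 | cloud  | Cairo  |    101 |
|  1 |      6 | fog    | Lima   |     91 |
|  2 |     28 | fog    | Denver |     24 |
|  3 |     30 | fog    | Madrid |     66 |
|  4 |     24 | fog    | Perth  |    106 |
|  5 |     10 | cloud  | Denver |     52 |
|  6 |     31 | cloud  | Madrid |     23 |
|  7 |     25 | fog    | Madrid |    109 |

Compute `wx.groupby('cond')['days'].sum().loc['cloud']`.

group by cond, sum of days:
cond
cloud     71
fog      113
Name: days, dtype: int64
Reading off the value at index 'cloud', we get 71.

71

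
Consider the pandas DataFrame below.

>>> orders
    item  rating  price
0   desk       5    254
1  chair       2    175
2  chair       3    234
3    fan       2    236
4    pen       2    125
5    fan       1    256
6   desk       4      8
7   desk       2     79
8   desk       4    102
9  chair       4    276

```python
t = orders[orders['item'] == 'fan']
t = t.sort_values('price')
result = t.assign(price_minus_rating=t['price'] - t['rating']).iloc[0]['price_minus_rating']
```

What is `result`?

234

filter rows where item == 'fan':
  item  rating  price
3  fan       2    236
5  fan       1    256
sort by price:
  item  rating  price
3  fan       2    236
5  fan       1    256
add column price_minus_rating = t['price'] - t['rating']:
  item  rating  price  price_minus_rating
3  fan       2    236                 234
5  fan       1    256                 255
value at position 0, column 'price_minus_rating' → 234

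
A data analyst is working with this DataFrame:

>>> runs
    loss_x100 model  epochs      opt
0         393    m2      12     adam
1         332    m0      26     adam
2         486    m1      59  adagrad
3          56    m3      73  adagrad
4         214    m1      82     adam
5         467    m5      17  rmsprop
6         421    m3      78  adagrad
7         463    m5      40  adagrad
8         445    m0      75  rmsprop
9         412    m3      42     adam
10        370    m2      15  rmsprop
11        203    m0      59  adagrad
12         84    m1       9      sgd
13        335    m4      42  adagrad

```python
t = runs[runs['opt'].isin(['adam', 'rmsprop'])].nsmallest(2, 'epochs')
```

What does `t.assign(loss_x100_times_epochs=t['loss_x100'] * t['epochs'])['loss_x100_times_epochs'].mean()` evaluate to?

filter rows where opt in ['adam', 'rmsprop']:
    loss_x100 model  epochs      opt
0         393    m2      12     adam
1         332    m0      26     adam
4         214    m1      82     adam
5         467    m5      17  rmsprop
8         445    m0      75  rmsprop
9         412    m3      42     adam
10        370    m2      15  rmsprop
take 2 rows with smallest epochs:
    loss_x100 model  epochs      opt
0         393    m2      12     adam
10        370    m2      15  rmsprop
add column loss_x100_times_epochs = t['loss_x100'] * t['epochs']:
    loss_x100 model  epochs      opt  loss_x100_times_epochs
0         393    m2      12     adam                    4716
10        370    m2      15  rmsprop                    5550
Finally, mean of column 'loss_x100_times_epochs' = 5133.0.

5133.0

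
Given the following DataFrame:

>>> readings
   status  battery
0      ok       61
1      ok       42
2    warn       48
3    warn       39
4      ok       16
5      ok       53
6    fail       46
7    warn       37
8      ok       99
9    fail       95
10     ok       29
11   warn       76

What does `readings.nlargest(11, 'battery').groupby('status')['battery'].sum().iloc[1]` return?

take 11 rows with largest battery:
   status  battery
8      ok       99
9    fail       95
11   warn       76
0      ok       61
5      ok       53
2    warn       48
6    fail       46
1      ok       42
3    warn       39
7    warn       37
10     ok       29
group by status, sum of battery:
status
fail    141
ok      284
warn    200
Name: battery, dtype: int64

284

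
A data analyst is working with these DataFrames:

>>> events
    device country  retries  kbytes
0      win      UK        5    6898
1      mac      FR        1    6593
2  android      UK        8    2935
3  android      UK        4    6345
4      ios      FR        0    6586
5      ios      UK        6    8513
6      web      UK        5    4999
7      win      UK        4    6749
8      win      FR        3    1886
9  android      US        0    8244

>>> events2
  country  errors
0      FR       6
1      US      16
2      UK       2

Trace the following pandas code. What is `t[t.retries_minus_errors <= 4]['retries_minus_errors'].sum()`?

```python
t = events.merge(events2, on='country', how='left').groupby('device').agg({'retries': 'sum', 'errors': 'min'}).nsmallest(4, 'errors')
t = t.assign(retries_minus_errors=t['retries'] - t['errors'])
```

merge on 'country' (how='left') → 10 rows:
    device country  retries  kbytes  errors
0      win      UK        5    6898       2
1      mac      FR        1    6593       6
2  android      UK        8    2935       2
3  android      UK        4    6345       2
4      ios      FR        0    6586       6
5      ios      UK        6    8513       2
6      web      UK        5    4999       2
7      win      UK        4    6749       2
8      win      FR        3    1886       6
9  android      US        0    8244      16
group by device: sum(retries), min(errors):
         retries  errors
device                  
android       12       2
ios            6       2
mac            1       6
web            5       2
win           12       2
take 4 rows with smallest errors:
         retries  errors
device                  
android       12       2
ios            6       2
web            5       2
win           12       2
add column retries_minus_errors = t['retries'] - t['errors']:
         retries  errors  retries_minus_errors
device                                        
android       12       2                    10
ios            6       2                     4
web            5       2                     3
win           12       2                    10
filter rows where retries_minus_errors <= 4:
        retries  errors  retries_minus_errors
device                                       
ios           6       2                     4
web           5       2                     3
The sum of column 'retries_minus_errors' is 7.

7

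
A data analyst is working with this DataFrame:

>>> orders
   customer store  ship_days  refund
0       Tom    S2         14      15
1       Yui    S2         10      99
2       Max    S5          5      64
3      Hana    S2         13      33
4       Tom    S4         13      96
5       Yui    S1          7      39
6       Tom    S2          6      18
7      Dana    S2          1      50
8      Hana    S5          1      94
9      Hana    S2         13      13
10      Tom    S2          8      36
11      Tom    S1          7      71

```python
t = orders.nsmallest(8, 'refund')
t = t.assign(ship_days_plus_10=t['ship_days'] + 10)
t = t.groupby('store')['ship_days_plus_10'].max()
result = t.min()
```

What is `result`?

15

take 8 rows with smallest refund:
   customer store  ship_days  refund
9      Hana    S2         13      13
0       Tom    S2         14      15
6       Tom    S2          6      18
3      Hana    S2         13      33
10      Tom    S2          8      36
5       Yui    S1          7      39
7      Dana    S2          1      50
2       Max    S5          5      64
add column ship_days_plus_10 = t['ship_days'] + 10:
   customer store  ship_days  refund  ship_days_plus_10
9      Hana    S2         13      13                 23
0       Tom    S2         14      15                 24
6       Tom    S2          6      18                 16
3      Hana    S2         13      33                 23
10      Tom    S2          8      36                 18
5       Yui    S1          7      39                 17
7      Dana    S2          1      50                 11
2       Max    S5          5      64                 15
group by store, max of ship_days_plus_10:
store
S1    17
S2    24
S5    15
Name: ship_days_plus_10, dtype: int64
min of the resulting series → 15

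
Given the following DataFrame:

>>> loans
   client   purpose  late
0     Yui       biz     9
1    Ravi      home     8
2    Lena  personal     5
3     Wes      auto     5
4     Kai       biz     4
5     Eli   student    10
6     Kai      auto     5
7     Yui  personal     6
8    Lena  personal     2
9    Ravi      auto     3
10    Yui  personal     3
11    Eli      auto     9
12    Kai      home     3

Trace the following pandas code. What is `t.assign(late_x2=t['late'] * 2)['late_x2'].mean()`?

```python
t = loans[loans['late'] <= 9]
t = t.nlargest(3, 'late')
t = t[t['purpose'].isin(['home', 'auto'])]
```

filter rows where late <= 9:
   client   purpose  late
0     Yui       biz     9
1    Ravi      home     8
2    Lena  personal     5
3     Wes      auto     5
4     Kai       biz     4
6     Kai      auto     5
7     Yui  personal     6
8    Lena  personal     2
9    Ravi      auto     3
10    Yui  personal     3
11    Eli      auto     9
12    Kai      home     3
take 3 rows with largest late:
   client purpose  late
0     Yui     biz     9
11    Eli    auto     9
1    Ravi    home     8
filter rows where purpose in ['home', 'auto']:
   client purpose  late
11    Eli    auto     9
1    Ravi    home     8
add column late_x2 = t['late'] * 2:
   client purpose  late  late_x2
11    Eli    auto     9       18
1    Ravi    home     8       16
So mean() = 17.0.

17.0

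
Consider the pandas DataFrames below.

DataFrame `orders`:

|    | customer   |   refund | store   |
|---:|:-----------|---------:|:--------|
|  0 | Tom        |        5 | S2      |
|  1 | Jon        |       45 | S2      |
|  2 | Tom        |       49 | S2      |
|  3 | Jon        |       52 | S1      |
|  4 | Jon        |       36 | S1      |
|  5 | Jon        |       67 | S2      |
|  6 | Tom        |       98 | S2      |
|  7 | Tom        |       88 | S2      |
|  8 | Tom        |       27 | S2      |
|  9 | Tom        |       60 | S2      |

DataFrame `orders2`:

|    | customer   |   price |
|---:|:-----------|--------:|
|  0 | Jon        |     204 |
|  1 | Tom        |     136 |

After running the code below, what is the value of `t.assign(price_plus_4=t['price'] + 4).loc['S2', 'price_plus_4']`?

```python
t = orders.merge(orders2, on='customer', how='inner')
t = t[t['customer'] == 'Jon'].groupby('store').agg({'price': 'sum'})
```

merge on 'customer' (how='inner') → 10 rows:
  customer  refund store  price
0      Tom       5    S2    136
1      Jon      45    S2    204
2      Tom      49    S2    136
3      Jon      52    S1    204
4      Jon      36    S1    204
5      Jon      67    S2    204
6      Tom      98    S2    136
7      Tom      88    S2    136
8      Tom      27    S2    136
9      Tom      60    S2    136
filter rows where customer == 'Jon':
  customer  refund store  price
1      Jon      45    S2    204
3      Jon      52    S1    204
4      Jon      36    S1    204
5      Jon      67    S2    204
group by store, sum of price:
       price
store       
S1       408
S2       408
add column price_plus_4 = t['price'] + 4:
       price  price_plus_4
store                     
S1       408           412
S2       408           412
value at row 'S2', column 'price_plus_4' → 412

412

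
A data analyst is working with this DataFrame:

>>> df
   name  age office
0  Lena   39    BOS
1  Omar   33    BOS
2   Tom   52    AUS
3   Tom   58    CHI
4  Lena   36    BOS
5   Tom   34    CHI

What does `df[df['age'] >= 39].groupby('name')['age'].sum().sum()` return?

filter rows where age >= 39:
   name  age office
0  Lena   39    BOS
2   Tom   52    AUS
3   Tom   58    CHI
group by name, sum of age:
name
Lena     39
Tom     110
Name: age, dtype: int64

149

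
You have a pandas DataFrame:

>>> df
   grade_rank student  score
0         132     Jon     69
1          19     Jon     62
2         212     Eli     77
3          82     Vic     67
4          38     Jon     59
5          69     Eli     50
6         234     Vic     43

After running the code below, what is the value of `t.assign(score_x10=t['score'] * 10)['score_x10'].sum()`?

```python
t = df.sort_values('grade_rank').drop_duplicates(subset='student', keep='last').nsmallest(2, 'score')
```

sort by grade_rank:
   grade_rank student  score
1          19     Jon     62
4          38     Jon     59
5          69     Eli     50
3          82     Vic     67
0         132     Jon     69
2         212     Eli     77
6         234     Vic     43
drop duplicate student (keep=last):
   grade_rank student  score
0         132     Jon     69
2         212     Eli     77
6         234     Vic     43
take 2 rows with smallest score:
   grade_rank student  score
6         234     Vic     43
0         132     Jon     69
add column score_x10 = t['score'] * 10:
   grade_rank student  score  score_x10
6         234     Vic     43        430
0         132     Jon     69        690
So sum() = 1120.

1120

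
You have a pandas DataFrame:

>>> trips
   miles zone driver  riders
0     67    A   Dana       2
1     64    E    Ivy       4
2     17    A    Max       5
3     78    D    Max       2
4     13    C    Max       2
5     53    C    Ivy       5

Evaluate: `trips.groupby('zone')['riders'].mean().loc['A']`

group by zone, mean of riders:
zone
A    3.5
C    3.5
D    2.0
E    4.0
Name: riders, dtype: float64
The value at index 'A' is 3.5.

3.5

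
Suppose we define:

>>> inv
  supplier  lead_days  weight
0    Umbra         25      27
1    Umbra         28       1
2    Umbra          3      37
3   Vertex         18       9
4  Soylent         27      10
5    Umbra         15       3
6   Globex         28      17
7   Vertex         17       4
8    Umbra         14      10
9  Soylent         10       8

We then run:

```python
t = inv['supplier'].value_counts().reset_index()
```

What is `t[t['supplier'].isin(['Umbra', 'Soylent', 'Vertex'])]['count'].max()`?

value_counts of supplier:
supplier
Umbra      5
Vertex     2
Soylent    2
Globex     1
Name: count, dtype: int64
reset_index():
  supplier  count
0    Umbra      5
1   Vertex      2
2  Soylent      2
3   Globex      1
filter rows where supplier in ['Umbra', 'Soylent', 'Vertex']:
  supplier  count
0    Umbra      5
1   Vertex      2
2  Soylent      2
Then the max of column 'count': 5

5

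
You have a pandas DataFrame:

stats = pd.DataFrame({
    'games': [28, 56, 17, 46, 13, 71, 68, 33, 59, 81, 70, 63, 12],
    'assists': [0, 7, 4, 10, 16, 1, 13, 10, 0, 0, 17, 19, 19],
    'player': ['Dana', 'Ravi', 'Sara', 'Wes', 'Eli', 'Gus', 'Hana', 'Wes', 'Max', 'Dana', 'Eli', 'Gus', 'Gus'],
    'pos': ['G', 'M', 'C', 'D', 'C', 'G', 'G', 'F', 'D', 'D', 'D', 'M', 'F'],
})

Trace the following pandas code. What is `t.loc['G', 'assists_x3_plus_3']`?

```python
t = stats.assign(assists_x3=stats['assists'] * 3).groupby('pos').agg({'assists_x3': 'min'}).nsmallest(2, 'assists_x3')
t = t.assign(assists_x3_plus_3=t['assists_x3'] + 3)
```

3

add column assists_x3 = stats['assists'] * 3:
    games  assists player pos  assists_x3
0      28        0   Dana   G           0
1      56        7   Ravi   M          21
2      17        4   Sara   C          12
3      46       10    Wes   D          30
4      13       16    Eli   C          48
5      71        1    Gus   G           3
6      68       13   Hana   G          39
7      33       10    Wes   F          30
8      59        0    Max   D           0
9      81        0   Dana   D           0
10     70       17    Eli   D          51
11     63       19    Gus   M          57
12     12       19    Gus   F          57
group by pos, min of assists_x3:
     assists_x3
pos            
C            12
D             0
F            30
G             0
M            21
take 2 rows with smallest assists_x3:
     assists_x3
pos            
D             0
G             0
add column assists_x3_plus_3 = t['assists_x3'] + 3:
     assists_x3  assists_x3_plus_3
pos                               
D             0                  3
G             0                  3
Finally, value at row 'G', column 'assists_x3_plus_3' = 3.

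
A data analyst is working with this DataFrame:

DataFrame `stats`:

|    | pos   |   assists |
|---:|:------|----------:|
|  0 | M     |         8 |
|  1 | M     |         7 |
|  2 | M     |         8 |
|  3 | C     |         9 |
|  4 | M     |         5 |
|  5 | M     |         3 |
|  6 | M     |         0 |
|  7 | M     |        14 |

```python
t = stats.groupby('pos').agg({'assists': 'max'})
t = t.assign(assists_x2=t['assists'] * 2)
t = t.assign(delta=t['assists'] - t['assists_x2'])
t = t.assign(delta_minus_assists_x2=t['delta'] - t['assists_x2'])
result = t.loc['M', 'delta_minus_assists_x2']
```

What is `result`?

-42

group by pos, max of assists:
     assists
pos         
C          9
M         14
add column assists_x2 = t['assists'] * 2:
     assists  assists_x2
pos                     
C          9          18
M         14          28
add column delta = t['assists'] - t['assists_x2']:
     assists  assists_x2  delta
pos                            
C          9          18     -9
M         14          28    -14
add column delta_minus_assists_x2 = t['delta'] - t['assists_x2']:
     assists  assists_x2  delta  delta_minus_assists_x2
pos                                                    
C          9          18     -9                     -27
M         14          28    -14                     -42
Taking the value at row 'M', column 'delta_minus_assists_x2' gives -42.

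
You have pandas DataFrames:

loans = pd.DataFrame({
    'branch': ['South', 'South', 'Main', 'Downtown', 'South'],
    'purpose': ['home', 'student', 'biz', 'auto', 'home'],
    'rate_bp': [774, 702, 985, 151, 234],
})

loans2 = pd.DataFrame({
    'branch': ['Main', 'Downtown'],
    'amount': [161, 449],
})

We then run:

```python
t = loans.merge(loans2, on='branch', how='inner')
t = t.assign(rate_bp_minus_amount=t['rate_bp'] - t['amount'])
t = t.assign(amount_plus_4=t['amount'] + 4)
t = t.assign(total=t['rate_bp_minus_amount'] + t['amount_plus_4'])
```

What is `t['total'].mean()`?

merge on 'branch' (how='inner') → 2 rows:
     branch purpose  rate_bp  amount
0      Main     biz      985     161
1  Downtown    auto      151     449
add column rate_bp_minus_amount = t['rate_bp'] - t['amount']:
     branch purpose  rate_bp  amount  rate_bp_minus_amount
0      Main     biz      985     161                   824
1  Downtown    auto      151     449                  -298
add column amount_plus_4 = t['amount'] + 4:
     branch purpose  rate_bp  amount  rate_bp_minus_amount  amount_plus_4
0      Main     biz      985     161                   824            165
1  Downtown    auto      151     449                  -298            453
add column total = t['rate_bp_minus_amount'] + t['amount_plus_4']:
     branch purpose  rate_bp  amount  rate_bp_minus_amount  amount_plus_4  total
0      Main     biz      985     161                   824            165    989
1  Downtown    auto      151     449                  -298            453    155
The mean of column 'total' is 572.0.

572.0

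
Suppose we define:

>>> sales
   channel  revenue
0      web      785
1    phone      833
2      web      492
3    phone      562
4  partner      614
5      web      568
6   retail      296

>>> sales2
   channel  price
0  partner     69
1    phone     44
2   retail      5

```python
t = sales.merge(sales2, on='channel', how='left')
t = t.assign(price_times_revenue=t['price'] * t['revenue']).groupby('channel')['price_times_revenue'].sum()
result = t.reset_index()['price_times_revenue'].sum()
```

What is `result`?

105226.0

merge on 'channel' (how='left') → 7 rows:
   channel  revenue  price
0      web      785    NaN
1    phone      833   44.0
2      web      492    NaN
3    phone      562   44.0
4  partner      614   69.0
5      web      568    NaN
6   retail      296    5.0
add column price_times_revenue = t['price'] * t['revenue']:
   channel  revenue  price  price_times_revenue
0      web      785    NaN                  NaN
1    phone      833   44.0              36652.0
2      web      492    NaN                  NaN
3    phone      562   44.0              24728.0
4  partner      614   69.0              42366.0
5      web      568    NaN                  NaN
6   retail      296    5.0               1480.0
group by channel, sum of price_times_revenue:
channel
partner    42366.0
phone      61380.0
retail      1480.0
web            0.0
Name: price_times_revenue, dtype: float64
reset_index():
   channel  price_times_revenue
0  partner              42366.0
1    phone              61380.0
2   retail               1480.0
3      web                  0.0
Then the sum of column 'price_times_revenue': 105226.0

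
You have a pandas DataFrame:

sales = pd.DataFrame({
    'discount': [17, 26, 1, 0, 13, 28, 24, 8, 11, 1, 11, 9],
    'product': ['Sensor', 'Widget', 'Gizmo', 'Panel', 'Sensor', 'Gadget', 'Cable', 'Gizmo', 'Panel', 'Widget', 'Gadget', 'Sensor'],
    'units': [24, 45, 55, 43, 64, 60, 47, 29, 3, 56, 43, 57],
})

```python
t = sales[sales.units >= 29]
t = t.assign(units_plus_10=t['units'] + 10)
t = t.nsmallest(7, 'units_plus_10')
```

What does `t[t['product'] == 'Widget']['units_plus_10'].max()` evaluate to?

66

filter rows where units >= 29:
    discount product  units
1         26  Widget     45
2          1   Gizmo     55
3          0   Panel     43
4         13  Sensor     64
5         28  Gadget     60
6         24   Cable     47
7          8   Gizmo     29
9          1  Widget     56
10        11  Gadget     43
11         9  Sensor     57
add column units_plus_10 = t['units'] + 10:
    discount product  units  units_plus_10
1         26  Widget     45             55
2          1   Gizmo     55             65
3          0   Panel     43             53
4         13  Sensor     64             74
5         28  Gadget     60             70
6         24   Cable     47             57
7          8   Gizmo     29             39
9          1  Widget     56             66
10        11  Gadget     43             53
11         9  Sensor     57             67
take 7 rows with smallest units_plus_10:
    discount product  units  units_plus_10
7          8   Gizmo     29             39
3          0   Panel     43             53
10        11  Gadget     43             53
1         26  Widget     45             55
6         24   Cable     47             57
2          1   Gizmo     55             65
9          1  Widget     56             66
filter rows where product == 'Widget':
   discount product  units  units_plus_10
1        26  Widget     45             55
9         1  Widget     56             66
Hence 66.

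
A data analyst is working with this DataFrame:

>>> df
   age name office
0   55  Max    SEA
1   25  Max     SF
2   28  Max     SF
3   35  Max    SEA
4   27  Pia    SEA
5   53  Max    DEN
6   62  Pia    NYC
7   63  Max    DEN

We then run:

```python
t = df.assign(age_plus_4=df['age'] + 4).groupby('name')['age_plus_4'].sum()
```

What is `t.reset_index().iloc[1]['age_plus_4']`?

97

add column age_plus_4 = df['age'] + 4:
   age name office  age_plus_4
0   55  Max    SEA          59
1   25  Max     SF          29
2   28  Max     SF          32
3   35  Max    SEA          39
4   27  Pia    SEA          31
5   53  Max    DEN          57
6   62  Pia    NYC          66
7   63  Max    DEN          67
group by name, sum of age_plus_4:
name
Max    283
Pia     97
Name: age_plus_4, dtype: int64
reset_index():
  name  age_plus_4
0  Max         283
1  Pia          97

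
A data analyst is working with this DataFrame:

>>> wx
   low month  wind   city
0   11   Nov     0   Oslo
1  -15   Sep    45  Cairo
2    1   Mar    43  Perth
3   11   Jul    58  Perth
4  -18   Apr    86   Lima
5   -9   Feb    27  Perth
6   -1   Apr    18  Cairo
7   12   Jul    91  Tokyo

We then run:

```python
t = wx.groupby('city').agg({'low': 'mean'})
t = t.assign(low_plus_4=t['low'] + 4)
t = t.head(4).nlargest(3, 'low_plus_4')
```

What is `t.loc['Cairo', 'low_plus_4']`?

group by city, mean of low:
        low
city       
Cairo  -8.0
Lima  -18.0
Oslo   11.0
Perth   1.0
Tokyo  12.0
add column low_plus_4 = t['low'] + 4:
        low  low_plus_4
city                   
Cairo  -8.0        -4.0
Lima  -18.0       -14.0
Oslo   11.0        15.0
Perth   1.0         5.0
Tokyo  12.0        16.0
take first 4 rows:
        low  low_plus_4
city                   
Cairo  -8.0        -4.0
Lima  -18.0       -14.0
Oslo   11.0        15.0
Perth   1.0         5.0
take 3 rows with largest low_plus_4:
        low  low_plus_4
city                   
Oslo   11.0        15.0
Perth   1.0         5.0
Cairo  -8.0        -4.0

-4.0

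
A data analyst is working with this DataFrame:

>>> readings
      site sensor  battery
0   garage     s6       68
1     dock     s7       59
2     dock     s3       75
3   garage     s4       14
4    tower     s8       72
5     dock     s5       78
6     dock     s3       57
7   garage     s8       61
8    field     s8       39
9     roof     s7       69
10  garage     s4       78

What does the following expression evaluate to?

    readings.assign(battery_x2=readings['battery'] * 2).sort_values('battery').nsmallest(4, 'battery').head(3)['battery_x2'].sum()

220

add column battery_x2 = readings['battery'] * 2:
      site sensor  battery  battery_x2
0   garage     s6       68         136
1     dock     s7       59         118
2     dock     s3       75         150
3   garage     s4       14          28
4    tower     s8       72         144
5     dock     s5       78         156
6     dock     s3       57         114
7   garage     s8       61         122
8    field     s8       39          78
9     roof     s7       69         138
10  garage     s4       78         156
sort by battery:
      site sensor  battery  battery_x2
3   garage     s4       14          28
8    field     s8       39          78
6     dock     s3       57         114
1     dock     s7       59         118
7   garage     s8       61         122
0   garage     s6       68         136
9     roof     s7       69         138
4    tower     s8       72         144
2     dock     s3       75         150
5     dock     s5       78         156
10  garage     s4       78         156
take 4 rows with smallest battery:
     site sensor  battery  battery_x2
3  garage     s4       14          28
8   field     s8       39          78
6    dock     s3       57         114
1    dock     s7       59         118
take first 3 rows:
     site sensor  battery  battery_x2
3  garage     s4       14          28
8   field     s8       39          78
6    dock     s3       57         114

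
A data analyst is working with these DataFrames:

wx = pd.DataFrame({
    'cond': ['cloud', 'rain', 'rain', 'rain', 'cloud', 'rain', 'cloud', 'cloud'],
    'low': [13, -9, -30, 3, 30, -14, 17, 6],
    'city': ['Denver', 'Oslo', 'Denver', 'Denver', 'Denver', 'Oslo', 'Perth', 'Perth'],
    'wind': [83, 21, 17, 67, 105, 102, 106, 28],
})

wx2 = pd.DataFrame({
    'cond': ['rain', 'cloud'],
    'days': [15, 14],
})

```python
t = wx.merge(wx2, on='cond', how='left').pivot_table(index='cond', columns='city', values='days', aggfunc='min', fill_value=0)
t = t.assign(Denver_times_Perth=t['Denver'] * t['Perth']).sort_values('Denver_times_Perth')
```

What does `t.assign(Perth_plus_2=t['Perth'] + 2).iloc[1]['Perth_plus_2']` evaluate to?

merge on 'cond' (how='left') → 8 rows:
    cond  low    city  wind  days
0  cloud   13  Denver    83    14
1   rain   -9    Oslo    21    15
2   rain  -30  Denver    17    15
3   rain    3  Denver    67    15
4  cloud   30  Denver   105    14
5   rain  -14    Oslo   102    15
6  cloud   17   Perth   106    14
7  cloud    6   Perth    28    14
pivot: rows=cond, cols=city, min(days):
city   Denver  Oslo  Perth
cond                      
cloud      14     0     14
rain       15    15      0
add column Denver_times_Perth = t['Denver'] * t['Perth']:
city   Denver  Oslo  Perth  Denver_times_Perth
cond                                          
cloud      14     0     14                 196
rain       15    15      0                   0
sort by Denver_times_Perth:
city   Denver  Oslo  Perth  Denver_times_Perth
cond                                          
rain       15    15      0                   0
cloud      14     0     14                 196
add column Perth_plus_2 = t['Perth'] + 2:
city   Denver  Oslo  Perth  Denver_times_Perth  Perth_plus_2
cond                                                        
rain       15    15      0                   0             2
cloud      14     0     14                 196            16
value at position 1, column 'Perth_plus_2' → 16

16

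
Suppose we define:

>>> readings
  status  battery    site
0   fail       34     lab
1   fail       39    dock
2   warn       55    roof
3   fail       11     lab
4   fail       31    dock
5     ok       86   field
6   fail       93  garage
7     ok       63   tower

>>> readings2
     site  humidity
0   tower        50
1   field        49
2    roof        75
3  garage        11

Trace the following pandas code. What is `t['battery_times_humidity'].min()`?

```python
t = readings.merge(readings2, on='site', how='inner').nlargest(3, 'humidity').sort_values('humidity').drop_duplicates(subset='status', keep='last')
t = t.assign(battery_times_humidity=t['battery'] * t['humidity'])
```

merge on 'site' (how='inner') → 4 rows:
  status  battery    site  humidity
0   warn       55    roof        75
1     ok       86   field        49
2   fail       93  garage        11
3     ok       63   tower        50
take 3 rows with largest humidity:
  status  battery   site  humidity
0   warn       55   roof        75
3     ok       63  tower        50
1     ok       86  field        49
sort by humidity:
  status  battery   site  humidity
1     ok       86  field        49
3     ok       63  tower        50
0   warn       55   roof        75
drop duplicate status (keep=last):
  status  battery   site  humidity
3     ok       63  tower        50
0   warn       55   roof        75
add column battery_times_humidity = t['battery'] * t['humidity']:
  status  battery   site  humidity  battery_times_humidity
3     ok       63  tower        50                    3150
0   warn       55   roof        75                    4125
So min() = 3150.

3150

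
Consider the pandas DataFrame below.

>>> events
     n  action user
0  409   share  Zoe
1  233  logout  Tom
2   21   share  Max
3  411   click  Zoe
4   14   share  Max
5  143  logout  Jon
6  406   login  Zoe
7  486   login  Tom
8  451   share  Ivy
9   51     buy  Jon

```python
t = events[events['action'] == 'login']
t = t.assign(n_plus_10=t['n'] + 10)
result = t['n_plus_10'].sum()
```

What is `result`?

912

filter rows where action == 'login':
     n action user
6  406  login  Zoe
7  486  login  Tom
add column n_plus_10 = t['n'] + 10:
     n action user  n_plus_10
6  406  login  Zoe        416
7  486  login  Tom        496
Reading off the sum of column 'n_plus_10', we get 912.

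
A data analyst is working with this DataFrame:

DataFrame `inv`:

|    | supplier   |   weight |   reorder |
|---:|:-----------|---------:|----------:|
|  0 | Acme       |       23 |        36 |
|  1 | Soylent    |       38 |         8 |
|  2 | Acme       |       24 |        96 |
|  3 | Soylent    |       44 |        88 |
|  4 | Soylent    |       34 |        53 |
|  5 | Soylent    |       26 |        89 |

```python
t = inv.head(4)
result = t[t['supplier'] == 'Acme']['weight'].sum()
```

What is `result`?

take first 4 rows:
  supplier  weight  reorder
0     Acme      23       36
1  Soylent      38        8
2     Acme      24       96
3  Soylent      44       88
filter rows where supplier == 'Acme':
  supplier  weight  reorder
0     Acme      23       36
2     Acme      24       96

47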